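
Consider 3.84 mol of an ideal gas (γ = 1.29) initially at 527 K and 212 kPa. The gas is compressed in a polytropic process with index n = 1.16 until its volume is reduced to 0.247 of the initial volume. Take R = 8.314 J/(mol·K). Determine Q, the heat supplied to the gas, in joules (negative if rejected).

-11800 J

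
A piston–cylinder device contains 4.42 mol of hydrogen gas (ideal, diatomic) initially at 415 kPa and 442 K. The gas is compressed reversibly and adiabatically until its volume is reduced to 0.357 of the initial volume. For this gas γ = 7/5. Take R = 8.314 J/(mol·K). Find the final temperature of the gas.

667 K

V₁ = nRT₁/P₁ = 4.42×8.314×442/415 = 39.1 L.
Adiabatic: TV^(γ−1) = const ⇒ T₂ = 442×(2.80)^0.400 = 667 K; PV^γ = const ⇒ P₂ = 1760 kPa.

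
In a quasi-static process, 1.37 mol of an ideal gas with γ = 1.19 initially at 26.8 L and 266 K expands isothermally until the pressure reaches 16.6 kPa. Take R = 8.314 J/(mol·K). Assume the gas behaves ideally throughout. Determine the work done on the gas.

P₁ = nRT₁/V₁ = 1.37×8.314×266/26.8 = 113 kPa.
Isothermal: T stays 266 K; PV = const ⇒ V₂ = 183 L, P₂ = 16.6 kPa.
W = nRT ln(V₂/V₁) = 1.37×8.314×266×ln(6.81) = 5810 J.
Work done on the gas = −W_by = -5810 J.

-5810 J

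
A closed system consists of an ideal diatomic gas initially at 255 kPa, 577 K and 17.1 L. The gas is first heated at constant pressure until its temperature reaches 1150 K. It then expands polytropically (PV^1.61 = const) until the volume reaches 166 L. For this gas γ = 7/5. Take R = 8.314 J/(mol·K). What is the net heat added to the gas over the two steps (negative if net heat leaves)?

n = P₁V₁/(RT₁) = 255×17.1/(8.314×577) = 0.909 mol.
Step 1 — Isobaric: P stays 255 kPa; V/T = const ⇒ T₂ = 1150 K, V₂ = 34.1 L.
W = PΔV = 255×(34.1−17.1) kPa·L = 4330 J.
ΔU = nCvΔT = 0.909×20.8×(1150−577) = 10800 J.
Q = ΔU + W = nCpΔT = 15200 J.
State after step 1: P = 255 kPa, V = 34.1 L, T = 1150 K.
Step 2 — Polytropic n=1.61: T₂ = T₁(V₁/V₂)^(n−1) = 1150×(0.205)^0.61 = 438 K; P₂ = P₁(V₁/V₂)^n = 19.9 kPa.
W = (P₁V₁−P₂V₂)/(n−1) = (255×34.1−19.9×166)/0.61 = 8820 J.
ΔU = nCvΔT = 0.909×20.8×(438−1150) = -13500 J.
Q = ΔU + W = -4630 J.
Net over both steps: W = 13200 J, Q = 10500 J, ΔU = -2630 J.

10500 J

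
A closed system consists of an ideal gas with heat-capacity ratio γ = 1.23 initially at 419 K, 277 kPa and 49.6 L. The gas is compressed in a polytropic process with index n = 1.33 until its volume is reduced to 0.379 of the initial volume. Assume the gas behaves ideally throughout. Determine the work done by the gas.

-15700 J

n = P₁V₁/(RT₁) = 277×49.6/(8.314×419) = 3.94 mol.
Polytropic n=1.33: T₂ = T₁(V₁/V₂)^(n−1) = 419×(2.64)^0.33 = 577 K; P₂ = P₁(V₁/V₂)^n = 1010 kPa.
W = (P₁V₁−P₂V₂)/(n−1) = (277×49.6−1010×18.8)/0.33 = -15700 J.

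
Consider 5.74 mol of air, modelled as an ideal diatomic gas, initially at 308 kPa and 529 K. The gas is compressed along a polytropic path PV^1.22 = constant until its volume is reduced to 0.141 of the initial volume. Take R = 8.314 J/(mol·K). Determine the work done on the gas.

V₁ = nRT₁/P₁ = 5.74×8.314×529/308 = 82.0 L.
Polytropic n=1.22: T₂ = T₁(V₁/V₂)^(n−1) = 529×(7.09)^0.22 = 814 K; P₂ = P₁(V₁/V₂)^n = 3360 kPa.
W = (P₁V₁−P₂V₂)/(n−1) = (308×82.0−3360×11.6)/0.22 = -61800 J.
Work done on the gas = −W_by = 61800 J.

61800 J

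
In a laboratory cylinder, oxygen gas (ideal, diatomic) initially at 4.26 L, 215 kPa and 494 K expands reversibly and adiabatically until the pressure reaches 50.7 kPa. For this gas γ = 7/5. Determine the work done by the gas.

774 J

n = P₁V₁/(RT₁) = 215×4.26/(8.314×494) = 0.223 mol.
Adiabatic: T₂/T₁ = (P₂/P₁)^((γ−1)/γ) ⇒ T₂ = 494×(0.236)^0.286 = 327 K; V₂ = 12.0 L.
ΔU = nCvΔT = 0.223×20.8×(327−494) = -774 J.
Q = 0 for an adiabatic process, so W = −ΔU = 774 J.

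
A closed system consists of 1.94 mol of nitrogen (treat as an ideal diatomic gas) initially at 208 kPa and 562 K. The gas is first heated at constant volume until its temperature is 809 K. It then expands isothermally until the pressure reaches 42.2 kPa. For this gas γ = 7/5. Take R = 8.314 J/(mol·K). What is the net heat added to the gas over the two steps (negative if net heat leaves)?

35500 J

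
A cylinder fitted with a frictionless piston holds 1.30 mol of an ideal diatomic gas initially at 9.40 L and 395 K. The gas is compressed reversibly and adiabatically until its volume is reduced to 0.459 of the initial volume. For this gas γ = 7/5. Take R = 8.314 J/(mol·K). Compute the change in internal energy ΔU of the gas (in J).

3900 J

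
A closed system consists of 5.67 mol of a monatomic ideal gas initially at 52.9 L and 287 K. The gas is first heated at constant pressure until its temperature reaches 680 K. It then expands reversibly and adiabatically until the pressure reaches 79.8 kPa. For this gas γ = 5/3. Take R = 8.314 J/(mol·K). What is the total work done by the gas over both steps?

36400 J

P₁ = nRT₁/V₁ = 5.67×8.314×287/52.9 = 256 kPa.
Step 1 — Isobaric: P stays 256 kPa; V/T = const ⇒ T₂ = 680 K, V₂ = 125 L.
W = PΔV = 256×(125−52.9) kPa·L = 18500 J.
ΔU = nCvΔT = 5.67×12.5×(680−287) = 27800 J.
Q = ΔU + W = nCpΔT = 46300 J.
State after step 1: P = 256 kPa, V = 125 L, T = 680 K.
Step 2 — Adiabatic: T₂/T₁ = (P₂/P₁)^((γ−1)/γ) ⇒ T₂ = 680×(0.312)^0.400 = 427 K; V₂ = 252 L.
ΔU = nCvΔT = 5.67×12.5×(427−680) = -17900 J.
Q = 0 for an adiabatic process, so W = −ΔU = 17900 J.
Net over both steps: W = 36400 J, Q = 46300 J, ΔU = 9880 J.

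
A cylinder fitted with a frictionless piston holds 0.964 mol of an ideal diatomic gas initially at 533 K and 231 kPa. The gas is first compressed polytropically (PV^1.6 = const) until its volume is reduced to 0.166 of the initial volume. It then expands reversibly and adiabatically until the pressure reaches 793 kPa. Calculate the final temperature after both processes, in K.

980 K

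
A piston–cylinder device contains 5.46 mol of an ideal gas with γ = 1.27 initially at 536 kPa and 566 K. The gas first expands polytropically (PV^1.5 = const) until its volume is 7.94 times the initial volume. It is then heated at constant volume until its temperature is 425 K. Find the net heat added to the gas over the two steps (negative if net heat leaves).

V₁ = nRT₁/P₁ = 5.46×8.314×566/536 = 47.9 L.
Step 1 — Polytropic n=1.5: T₂ = T₁(V₁/V₂)^(n−1) = 566×(0.126)^0.50 = 201 K; P₂ = P₁(V₁/V₂)^n = 24.0 kPa.
W = (P₁V₁−P₂V₂)/(n−1) = (536×47.9−24.0×381)/0.50 = 33200 J.
ΔU = nCvΔT = 5.46×30.8×(201−566) = -61400 J.
Q = ΔU + W = -28200 J.
State after step 1: P = 24.0 kPa, V = 381 L, T = 201 K.
Step 2 — Isochoric: V stays 381 L; P/T = const ⇒ T₂ = 425 K, P₂ = 50.7 kPa.
W = 0 (no volume change).
ΔU = nCvΔT = 5.46×30.8×(425−201) = 37700 J.
Q = ΔU = 37700 J.
Net over both steps: W = 33200 J, Q = 9440 J, ΔU = -23700 J.

9440 J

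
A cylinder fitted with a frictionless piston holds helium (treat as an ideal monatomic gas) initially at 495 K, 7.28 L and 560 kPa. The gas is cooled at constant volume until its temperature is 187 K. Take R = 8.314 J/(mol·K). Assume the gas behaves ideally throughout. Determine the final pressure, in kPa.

212 kPa

Isochoric: V stays 7.28 L; P/T = const ⇒ T₂ = 187 K, P₂ = 212 kPa.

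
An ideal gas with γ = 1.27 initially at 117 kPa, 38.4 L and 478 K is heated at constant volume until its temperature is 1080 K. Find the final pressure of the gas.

Isochoric: V stays 38.4 L; P/T = const ⇒ T₂ = 1080 K, P₂ = 264 kPa.

264 kPa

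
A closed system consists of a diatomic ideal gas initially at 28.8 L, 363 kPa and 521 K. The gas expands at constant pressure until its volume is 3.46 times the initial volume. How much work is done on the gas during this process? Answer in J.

-25700 J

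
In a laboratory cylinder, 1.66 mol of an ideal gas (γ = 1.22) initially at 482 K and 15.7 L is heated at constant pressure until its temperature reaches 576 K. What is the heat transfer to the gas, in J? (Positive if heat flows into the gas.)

7190 J

P₁ = nRT₁/V₁ = 1.66×8.314×482/15.7 = 424 kPa.
Isobaric: P stays 424 kPa; V/T = const ⇒ T₂ = 576 K, V₂ = 18.8 L.
W = PΔV = 424×(18.8−15.7) kPa·L = 1300 J.
ΔU = nCvΔT = 1.66×37.8×(576−482) = 5900 J.
Q = ΔU + W = nCpΔT = 7190 J.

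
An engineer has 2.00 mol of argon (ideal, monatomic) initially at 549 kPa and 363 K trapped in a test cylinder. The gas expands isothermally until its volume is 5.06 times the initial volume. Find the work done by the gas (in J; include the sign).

V₁ = nRT₁/P₁ = 2.00×8.314×363/549 = 11.0 L.
Isothermal: T stays 363 K; PV = const ⇒ V₂ = 55.6 L, P₂ = 108 kPa.
W = nRT ln(V₂/V₁) = 2.00×8.314×363×ln(5.06) = 9790 J.

9790 J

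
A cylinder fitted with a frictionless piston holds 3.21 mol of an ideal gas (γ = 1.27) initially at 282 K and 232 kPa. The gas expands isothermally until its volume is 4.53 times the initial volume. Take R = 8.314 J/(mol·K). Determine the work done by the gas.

11400 J

V₁ = nRT₁/P₁ = 3.21×8.314×282/232 = 32.4 L.
Isothermal: T stays 282 K; PV = const ⇒ V₂ = 147 L, P₂ = 51.2 kPa.
W = nRT ln(V₂/V₁) = 3.21×8.314×282×ln(4.53) = 11400 J.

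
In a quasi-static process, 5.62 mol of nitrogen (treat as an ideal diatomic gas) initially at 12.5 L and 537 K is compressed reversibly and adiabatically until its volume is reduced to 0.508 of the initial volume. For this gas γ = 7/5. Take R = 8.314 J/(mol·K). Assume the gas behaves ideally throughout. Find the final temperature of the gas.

704 K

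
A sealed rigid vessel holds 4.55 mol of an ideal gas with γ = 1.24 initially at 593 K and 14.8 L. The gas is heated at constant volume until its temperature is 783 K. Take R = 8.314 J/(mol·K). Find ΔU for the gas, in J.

P₁ = nRT₁/V₁ = 4.55×8.314×593/14.8 = 1520 kPa.
Isochoric: V stays 14.8 L; P/T = const ⇒ T₂ = 783 K, P₂ = 2000 kPa.
For an ideal gas ΔU = nCvΔT with Cv = R/(γ−1) = 34.6 J/(mol·K).
ΔU = 4.55×34.6×(783−593) = 29900 J.

29900 J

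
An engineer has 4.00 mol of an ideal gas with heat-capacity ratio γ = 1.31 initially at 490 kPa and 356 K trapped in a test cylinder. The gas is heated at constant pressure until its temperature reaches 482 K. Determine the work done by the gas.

4190 J

V₁ = nRT₁/P₁ = 4.00×8.314×356/490 = 24.2 L.
Isobaric: P stays 490 kPa; V/T = const ⇒ T₂ = 482 K, V₂ = 32.7 L.
W = PΔV = 490×(32.7−24.2) kPa·L = 4190 J.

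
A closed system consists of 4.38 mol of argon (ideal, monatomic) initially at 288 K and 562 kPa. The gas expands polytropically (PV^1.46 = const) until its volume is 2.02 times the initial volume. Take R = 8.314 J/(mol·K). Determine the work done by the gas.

6300 J

V₁ = nRT₁/P₁ = 4.38×8.314×288/562 = 18.7 L.
Polytropic n=1.46: T₂ = T₁(V₁/V₂)^(n−1) = 288×(0.495)^0.46 = 208 K; P₂ = P₁(V₁/V₂)^n = 201 kPa.
W = (P₁V₁−P₂V₂)/(n−1) = (562×18.7−201×37.7)/0.46 = 6300 J.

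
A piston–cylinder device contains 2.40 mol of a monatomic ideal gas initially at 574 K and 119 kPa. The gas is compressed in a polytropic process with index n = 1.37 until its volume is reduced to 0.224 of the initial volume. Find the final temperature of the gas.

998 K

V₁ = nRT₁/P₁ = 2.40×8.314×574/119 = 96.2 L.
Polytropic n=1.37: T₂ = T₁(V₁/V₂)^(n−1) = 574×(4.46)^0.37 = 998 K; P₂ = P₁(V₁/V₂)^n = 924 kPa.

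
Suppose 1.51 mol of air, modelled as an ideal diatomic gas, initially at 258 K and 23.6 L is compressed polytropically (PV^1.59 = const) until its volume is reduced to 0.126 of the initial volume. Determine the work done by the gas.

-13100 J

P₁ = nRT₁/V₁ = 1.51×8.314×258/23.6 = 137 kPa.
Polytropic n=1.59: T₂ = T₁(V₁/V₂)^(n−1) = 258×(7.94)^0.59 = 876 K; P₂ = P₁(V₁/V₂)^n = 3700 kPa.
W = (P₁V₁−P₂V₂)/(n−1) = (137×23.6−3700×2.97)/0.59 = -13100 J.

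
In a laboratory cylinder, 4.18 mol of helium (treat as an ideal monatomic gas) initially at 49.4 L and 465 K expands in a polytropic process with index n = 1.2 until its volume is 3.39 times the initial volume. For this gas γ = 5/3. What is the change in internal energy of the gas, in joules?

P₁ = nRT₁/V₁ = 4.18×8.314×465/49.4 = 327 kPa.
Polytropic n=1.2: T₂ = T₁(V₁/V₂)^(n−1) = 465×(0.295)^0.20 = 364 K; P₂ = P₁(V₁/V₂)^n = 75.6 kPa.
For an ideal gas ΔU = nCvΔT with Cv = (3/2)R = 12.5 J/(mol·K).
ΔU = 4.18×12.5×(364−465) = -5250 J.

-5250 J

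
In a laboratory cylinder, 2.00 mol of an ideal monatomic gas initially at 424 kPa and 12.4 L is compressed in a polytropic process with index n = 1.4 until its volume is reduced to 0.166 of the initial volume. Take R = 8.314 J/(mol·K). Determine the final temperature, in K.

648 K

T₁ = P₁V₁/(nR) = 424×12.4/(2.00×8.314) = 316 K.
Polytropic n=1.4: T₂ = T₁(V₁/V₂)^(n−1) = 316×(6.02)^0.40 = 648 K; P₂ = P₁(V₁/V₂)^n = 5240 kPa.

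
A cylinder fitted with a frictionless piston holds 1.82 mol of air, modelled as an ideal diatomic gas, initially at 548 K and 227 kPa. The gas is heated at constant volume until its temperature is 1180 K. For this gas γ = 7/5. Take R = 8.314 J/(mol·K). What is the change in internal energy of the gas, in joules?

23900 J

V₁ = nRT₁/P₁ = 1.82×8.314×548/227 = 36.5 L.
Isochoric: V stays 36.5 L; P/T = const ⇒ T₂ = 1180 K, P₂ = 489 kPa.
For an ideal gas ΔU = nCvΔT with Cv = (5/2)R = 20.8 J/(mol·K).
ΔU = 1.82×20.8×(1180−548) = 23900 J.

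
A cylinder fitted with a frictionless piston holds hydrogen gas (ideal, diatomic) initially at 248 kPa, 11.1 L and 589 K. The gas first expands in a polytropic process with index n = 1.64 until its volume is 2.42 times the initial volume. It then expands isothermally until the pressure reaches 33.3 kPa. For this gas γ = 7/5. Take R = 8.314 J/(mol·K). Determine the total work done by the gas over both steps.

n = P₁V₁/(RT₁) = 248×11.1/(8.314×589) = 0.562 mol.
Step 1 — Polytropic n=1.64: T₂ = T₁(V₁/V₂)^(n−1) = 589×(0.413)^0.64 = 335 K; P₂ = P₁(V₁/V₂)^n = 58.2 kPa.
W = (P₁V₁−P₂V₂)/(n−1) = (248×11.1−58.2×26.9)/0.64 = 1860 J.
ΔU = nCvΔT = 0.562×20.8×(335−589) = -2970 J.
Q = ΔU + W = -1110 J.
State after step 1: P = 58.2 kPa, V = 26.9 L, T = 335 K.
Step 2 — Isothermal: T stays 335 K; PV = const ⇒ V₂ = 47.0 L, P₂ = 33.3 kPa.
ΔU = 0 (ideal gas, T constant).
W = nRT ln(V₂/V₁) = 0.562×8.314×335×ln(1.75) = 873 J.
Q = ΔU + W = 873 J.
Net over both steps: W = 2730 J, Q = -242 J, ΔU = -2970 J.

2730 J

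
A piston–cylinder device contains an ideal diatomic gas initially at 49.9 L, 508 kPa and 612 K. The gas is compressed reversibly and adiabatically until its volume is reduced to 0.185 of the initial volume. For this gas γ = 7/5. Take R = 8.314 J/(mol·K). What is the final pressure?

Adiabatic: TV^(γ−1) = const ⇒ T₂ = 612×(5.41)^0.400 = 1200 K; PV^γ = const ⇒ P₂ = 5390 kPa.

5390 kPa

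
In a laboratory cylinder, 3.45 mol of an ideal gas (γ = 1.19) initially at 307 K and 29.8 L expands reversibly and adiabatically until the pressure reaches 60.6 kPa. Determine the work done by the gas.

10400 J

P₁ = nRT₁/V₁ = 3.45×8.314×307/29.8 = 295 kPa.
Adiabatic: T₂/T₁ = (P₂/P₁)^((γ−1)/γ) ⇒ T₂ = 307×(0.205)^0.160 = 238 K; V₂ = 113 L.
ΔU = nCvΔT = 3.45×43.8×(238−307) = -10400 J.
Q = 0 for an adiabatic process, so W = −ΔU = 10400 J.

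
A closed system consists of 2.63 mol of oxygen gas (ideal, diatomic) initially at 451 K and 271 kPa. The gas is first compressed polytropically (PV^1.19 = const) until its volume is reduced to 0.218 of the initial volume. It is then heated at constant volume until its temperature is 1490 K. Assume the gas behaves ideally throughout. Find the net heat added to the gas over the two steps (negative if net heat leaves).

39400 J

V₁ = nRT₁/P₁ = 2.63×8.314×451/271 = 36.4 L.
Step 1 — Polytropic n=1.19: T₂ = T₁(V₁/V₂)^(n−1) = 451×(4.59)^0.19 = 602 K; P₂ = P₁(V₁/V₂)^n = 1660 kPa.
W = (P₁V₁−P₂V₂)/(n−1) = (271×36.4−1660×7.93)/0.19 = -17400 J.
ΔU = nCvΔT = 2.63×20.8×(602−451) = 8280 J.
Q = ΔU + W = -9150 J.
State after step 1: P = 1660 kPa, V = 7.93 L, T = 602 K.
Step 2 — Isochoric: V stays 7.93 L; P/T = const ⇒ T₂ = 1490 K, P₂ = 4110 kPa.
W = 0 (no volume change).
ΔU = nCvΔT = 2.63×20.8×(1490−602) = 48500 J.
Q = ΔU = 48500 J.
Net over both steps: W = -17400 J, Q = 39400 J, ΔU = 56800 J.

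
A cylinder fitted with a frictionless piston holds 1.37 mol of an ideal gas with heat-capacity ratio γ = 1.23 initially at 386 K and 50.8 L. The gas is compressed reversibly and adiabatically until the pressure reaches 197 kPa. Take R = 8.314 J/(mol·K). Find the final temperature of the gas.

P₁ = nRT₁/V₁ = 1.37×8.314×386/50.8 = 86.5 kPa.
Adiabatic: T₂/T₁ = (P₂/P₁)^((γ−1)/γ) ⇒ T₂ = 386×(2.28)^0.187 = 450 K; V₂ = 26.0 L.

450 K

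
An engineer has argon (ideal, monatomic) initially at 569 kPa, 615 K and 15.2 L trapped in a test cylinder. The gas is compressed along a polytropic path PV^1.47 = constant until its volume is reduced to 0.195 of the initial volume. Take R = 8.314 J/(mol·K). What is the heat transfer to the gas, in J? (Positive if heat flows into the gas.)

n = P₁V₁/(RT₁) = 569×15.2/(8.314×615) = 1.69 mol.
Polytropic n=1.47: T₂ = T₁(V₁/V₂)^(n−1) = 615×(5.13)^0.47 = 1330 K; P₂ = P₁(V₁/V₂)^n = 6290 kPa.
W = (P₁V₁−P₂V₂)/(n−1) = (569×15.2−6290×2.96)/0.47 = -21300 J.
ΔU = nCvΔT = 1.69×12.5×(1330−615) = 15000 J.
Q = ΔU + W = -6280 J.

-6280 J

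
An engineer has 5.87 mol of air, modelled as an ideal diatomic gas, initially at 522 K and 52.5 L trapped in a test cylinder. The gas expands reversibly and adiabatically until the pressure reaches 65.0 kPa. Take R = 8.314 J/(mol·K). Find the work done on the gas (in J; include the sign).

P₁ = nRT₁/V₁ = 5.87×8.314×522/52.5 = 485 kPa.
Adiabatic: T₂/T₁ = (P₂/P₁)^((γ−1)/γ) ⇒ T₂ = 522×(0.134)^0.286 = 294 K; V₂ = 221 L.
ΔU = nCvΔT = 5.87×20.8×(294−522) = -27800 J.
Q = 0 for an adiabatic process, so W = −ΔU = 27800 J.
Work done on the gas = −W_by = -27800 J.

-27800 J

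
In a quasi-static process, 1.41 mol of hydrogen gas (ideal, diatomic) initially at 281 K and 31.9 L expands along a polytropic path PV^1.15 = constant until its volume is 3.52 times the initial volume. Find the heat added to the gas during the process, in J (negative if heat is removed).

2360 J

P₁ = nRT₁/V₁ = 1.41×8.314×281/31.9 = 103 kPa.
Polytropic n=1.15: T₂ = T₁(V₁/V₂)^(n−1) = 281×(0.284)^0.15 = 233 K; P₂ = P₁(V₁/V₂)^n = 24.3 kPa.
W = (P₁V₁−P₂V₂)/(n−1) = (103×31.9−24.3×112)/0.15 = 3780 J.
ΔU = nCvΔT = 1.41×20.8×(233−281) = -1420 J.
Q = ΔU + W = 2360 J.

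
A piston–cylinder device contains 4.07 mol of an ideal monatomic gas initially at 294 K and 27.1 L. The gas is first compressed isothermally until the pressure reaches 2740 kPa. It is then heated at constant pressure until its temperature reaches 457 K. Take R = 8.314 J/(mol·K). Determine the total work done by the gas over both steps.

P₁ = nRT₁/V₁ = 4.07×8.314×294/27.1 = 367 kPa.
Step 1 — Isothermal: T stays 294 K; PV = const ⇒ V₂ = 3.63 L, P₂ = 2740 kPa.
ΔU = 0 (ideal gas, T constant).
W = nRT ln(V₂/V₁) = 4.07×8.314×294×ln(0.134) = -20000 J.
Q = ΔU + W = -20000 J.
State after step 1: P = 2740 kPa, V = 3.63 L, T = 294 K.
Step 2 — Isobaric: P stays 2740 kPa; V/T = const ⇒ T₂ = 457 K, V₂ = 5.64 L.
W = PΔV = 2740×(5.64−3.63) kPa·L = 5520 J.
ΔU = nCvΔT = 4.07×12.5×(457−294) = 8270 J.
Q = ΔU + W = nCpΔT = 13800 J.
Net over both steps: W = -14500 J, Q = -6210 J, ΔU = 8270 J.

-14500 J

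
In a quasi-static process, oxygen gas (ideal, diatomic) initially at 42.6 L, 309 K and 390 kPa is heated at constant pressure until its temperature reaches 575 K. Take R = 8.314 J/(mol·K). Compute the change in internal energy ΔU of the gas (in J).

35800 J

n = P₁V₁/(RT₁) = 390×42.6/(8.314×309) = 6.47 mol.
Isobaric: P stays 390 kPa; V/T = const ⇒ T₂ = 575 K, V₂ = 79.3 L.
For an ideal gas ΔU = nCvΔT with Cv = (5/2)R = 20.8 J/(mol·K).
ΔU = 6.47×20.8×(575−309) = 35800 J.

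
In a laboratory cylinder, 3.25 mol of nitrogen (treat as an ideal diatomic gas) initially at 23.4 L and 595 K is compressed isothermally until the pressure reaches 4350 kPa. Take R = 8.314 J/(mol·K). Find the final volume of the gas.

3.70 L

P₁ = nRT₁/V₁ = 3.25×8.314×595/23.4 = 687 kPa.
Isothermal: T stays 595 K; PV = const ⇒ V₂ = 3.70 L, P₂ = 4350 kPa.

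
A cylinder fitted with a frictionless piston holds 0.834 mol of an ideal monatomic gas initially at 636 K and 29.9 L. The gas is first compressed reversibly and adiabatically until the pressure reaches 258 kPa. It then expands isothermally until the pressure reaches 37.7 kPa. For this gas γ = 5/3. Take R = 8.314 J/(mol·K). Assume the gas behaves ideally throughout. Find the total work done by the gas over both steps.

8950 J

P₁ = nRT₁/V₁ = 0.834×8.314×636/29.9 = 147 kPa.
Step 1 — Adiabatic: T₂/T₁ = (P₂/P₁)^((γ−1)/γ) ⇒ T₂ = 636×(1.75)^0.400 = 795 K; V₂ = 21.4 L.
ΔU = nCvΔT = 0.834×12.5×(795−636) = 1660 J.
Q = 0 for an adiabatic process, so W = −ΔU = -1660 J.
State after step 1: P = 258 kPa, V = 21.4 L, T = 795 K.
Step 2 — Isothermal: T stays 795 K; PV = const ⇒ V₂ = 146 L, P₂ = 37.7 kPa.
ΔU = 0 (ideal gas, T constant).
W = nRT ln(V₂/V₁) = 0.834×8.314×795×ln(6.84) = 10600 J.
Q = ΔU + W = 10600 J.
Net over both steps: W = 8950 J, Q = 10600 J, ΔU = 1660 J.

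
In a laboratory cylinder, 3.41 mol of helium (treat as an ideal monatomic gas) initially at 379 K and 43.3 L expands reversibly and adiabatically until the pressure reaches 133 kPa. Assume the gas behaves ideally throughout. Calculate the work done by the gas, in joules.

P₁ = nRT₁/V₁ = 3.41×8.314×379/43.3 = 248 kPa.
Adiabatic: T₂/T₁ = (P₂/P₁)^((γ−1)/γ) ⇒ T₂ = 379×(0.536)^0.400 = 295 K; V₂ = 63.0 L.
ΔU = nCvΔT = 3.41×12.5×(295−379) = -3560 J.
Q = 0 for an adiabatic process, so W = −ΔU = 3560 J.

3560 J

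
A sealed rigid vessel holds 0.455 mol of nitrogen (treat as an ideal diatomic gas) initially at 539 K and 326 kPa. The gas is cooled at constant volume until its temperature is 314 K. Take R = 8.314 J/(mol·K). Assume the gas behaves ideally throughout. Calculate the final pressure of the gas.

190 kPa

V₁ = nRT₁/P₁ = 0.455×8.314×539/326 = 6.25 L.
Isochoric: V stays 6.25 L; P/T = const ⇒ T₂ = 314 K, P₂ = 190 kPa.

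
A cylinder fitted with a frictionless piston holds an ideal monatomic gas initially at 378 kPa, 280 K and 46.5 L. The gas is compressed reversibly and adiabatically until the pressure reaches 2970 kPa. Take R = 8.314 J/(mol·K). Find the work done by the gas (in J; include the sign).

n = P₁V₁/(RT₁) = 378×46.5/(8.314×280) = 7.55 mol.
Adiabatic: T₂/T₁ = (P₂/P₁)^((γ−1)/γ) ⇒ T₂ = 280×(7.86)^0.400 = 639 K; V₂ = 13.5 L.
ΔU = nCvΔT = 7.55×12.5×(639−280) = 33800 J.
Q = 0 for an adiabatic process, so W = −ΔU = -33800 J.

-33800 J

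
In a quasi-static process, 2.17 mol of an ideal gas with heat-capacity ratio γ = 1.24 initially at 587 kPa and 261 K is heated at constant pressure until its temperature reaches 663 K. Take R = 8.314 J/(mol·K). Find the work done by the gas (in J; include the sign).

7250 J

V₁ = nRT₁/P₁ = 2.17×8.314×261/587 = 8.02 L.
Isobaric: P stays 587 kPa; V/T = const ⇒ T₂ = 663 K, V₂ = 20.4 L.
W = PΔV = 587×(20.4−8.02) kPa·L = 7250 J.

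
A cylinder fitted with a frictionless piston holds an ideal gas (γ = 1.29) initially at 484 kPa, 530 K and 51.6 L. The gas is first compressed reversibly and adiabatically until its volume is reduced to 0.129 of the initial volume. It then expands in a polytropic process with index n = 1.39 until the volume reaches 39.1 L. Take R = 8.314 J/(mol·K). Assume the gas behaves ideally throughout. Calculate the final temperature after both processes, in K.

n = P₁V₁/(RT₁) = 484×51.6/(8.314×530) = 5.67 mol.
Step 1 — Adiabatic: TV^(γ−1) = const ⇒ T₂ = 530×(7.75)^0.290 = 960 K; PV^γ = const ⇒ P₂ = 6790 kPa.
ΔU = nCvΔT = 5.67×28.7×(960−530) = 69800 J.
Q = 0 for an adiabatic process, so W = −ΔU = -69800 J.
State after step 1: P = 6790 kPa, V = 6.66 L, T = 960 K.
Step 2 — Polytropic n=1.39: T₂ = T₁(V₁/V₂)^(n−1) = 960×(0.170)^0.39 = 481 K; P₂ = P₁(V₁/V₂)^n = 580 kPa.
W = (P₁V₁−P₂V₂)/(n−1) = (6790×6.66−580×39.1)/0.39 = 57800 J.
ΔU = nCvΔT = 5.67×28.7×(481−960) = -77800 J.
Q = ΔU + W = -19900 J.
Net over both steps: W = -12000 J, Q = -19900 J, ΔU = -7930 J.

481 K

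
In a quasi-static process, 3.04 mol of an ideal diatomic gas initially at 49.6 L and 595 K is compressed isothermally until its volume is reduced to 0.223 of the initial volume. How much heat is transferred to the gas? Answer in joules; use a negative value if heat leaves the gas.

P₁ = nRT₁/V₁ = 3.04×8.314×595/49.6 = 303 kPa.
Isothermal: T stays 595 K; PV = const ⇒ V₂ = 11.1 L, P₂ = 1360 kPa.
ΔU = 0 (ideal gas, T constant).
W = nRT ln(V₂/V₁) = 3.04×8.314×595×ln(0.223) = -22600 J.
Q = ΔU + W = -22600 J.

-22600 J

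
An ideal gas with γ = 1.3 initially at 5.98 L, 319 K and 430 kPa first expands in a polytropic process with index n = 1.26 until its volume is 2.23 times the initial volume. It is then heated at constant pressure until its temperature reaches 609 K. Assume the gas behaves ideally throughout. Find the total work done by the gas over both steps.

4680 J

n = P₁V₁/(RT₁) = 430×5.98/(8.314×319) = 0.970 mol.
Step 1 — Polytropic n=1.26: T₂ = T₁(V₁/V₂)^(n−1) = 319×(0.448)^0.26 = 259 K; P₂ = P₁(V₁/V₂)^n = 157 kPa.
W = (P₁V₁−P₂V₂)/(n−1) = (430×5.98−157×13.3)/0.26 = 1860 J.
ΔU = nCvΔT = 0.970×27.7×(259−319) = -1610 J.
Q = ΔU + W = 248 J.
State after step 1: P = 157 kPa, V = 13.3 L, T = 259 K.
Step 2 — Isobaric: P stays 157 kPa; V/T = const ⇒ T₂ = 609 K, V₂ = 31.4 L.
W = PΔV = 157×(31.4−13.3) kPa·L = 2820 J.
ΔU = nCvΔT = 0.970×27.7×(609−259) = 9410 J.
Q = ΔU + W = nCpΔT = 12200 J.
Net over both steps: W = 4680 J, Q = 12500 J, ΔU = 7790 J.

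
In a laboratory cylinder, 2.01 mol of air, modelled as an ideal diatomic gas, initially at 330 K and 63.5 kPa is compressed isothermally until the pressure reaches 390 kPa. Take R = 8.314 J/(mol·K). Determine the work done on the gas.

10000 J

V₁ = nRT₁/P₁ = 2.01×8.314×330/63.5 = 86.8 L.
Isothermal: T stays 330 K; PV = const ⇒ V₂ = 14.1 L, P₂ = 390 kPa.
W = nRT ln(V₂/V₁) = 2.01×8.314×330×ln(0.163) = -10000 J.
Work done on the gas = −W_by = 10000 J.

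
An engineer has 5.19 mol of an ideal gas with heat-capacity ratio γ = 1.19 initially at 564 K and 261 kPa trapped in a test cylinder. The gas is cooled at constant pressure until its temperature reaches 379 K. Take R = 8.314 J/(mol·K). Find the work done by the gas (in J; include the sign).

V₁ = nRT₁/P₁ = 5.19×8.314×564/261 = 93.2 L.
Isobaric: P stays 261 kPa; V/T = const ⇒ T₂ = 379 K, V₂ = 62.7 L.
W = PΔV = 261×(62.7−93.2) kPa·L = -7980 J.

-7980 J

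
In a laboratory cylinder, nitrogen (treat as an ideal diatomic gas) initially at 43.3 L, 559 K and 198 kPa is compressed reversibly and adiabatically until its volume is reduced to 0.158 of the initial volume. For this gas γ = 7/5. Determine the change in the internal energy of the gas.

n = P₁V₁/(RT₁) = 198×43.3/(8.314×559) = 1.84 mol.
Adiabatic: TV^(γ−1) = const ⇒ T₂ = 559×(6.33)^0.400 = 1170 K; PV^γ = const ⇒ P₂ = 2620 kPa.
For an ideal gas ΔU = nCvΔT with Cv = (5/2)R = 20.8 J/(mol·K).
ΔU = 1.84×20.8×(1170−559) = 23400 J.

23400 J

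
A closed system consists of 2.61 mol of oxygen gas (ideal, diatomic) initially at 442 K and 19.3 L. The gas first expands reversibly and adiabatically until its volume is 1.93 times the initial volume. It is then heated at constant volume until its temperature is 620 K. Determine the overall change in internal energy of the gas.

9660 J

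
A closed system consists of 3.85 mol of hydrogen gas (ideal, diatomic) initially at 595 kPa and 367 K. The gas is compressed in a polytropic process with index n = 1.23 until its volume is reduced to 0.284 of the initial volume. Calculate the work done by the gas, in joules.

V₁ = nRT₁/P₁ = 3.85×8.314×367/595 = 19.7 L.
Polytropic n=1.23: T₂ = T₁(V₁/V₂)^(n−1) = 367×(3.52)^0.23 = 490 K; P₂ = P₁(V₁/V₂)^n = 2800 kPa.
W = (P₁V₁−P₂V₂)/(n−1) = (595×19.7−2800×5.61)/0.23 = -17200 J.

-17200 J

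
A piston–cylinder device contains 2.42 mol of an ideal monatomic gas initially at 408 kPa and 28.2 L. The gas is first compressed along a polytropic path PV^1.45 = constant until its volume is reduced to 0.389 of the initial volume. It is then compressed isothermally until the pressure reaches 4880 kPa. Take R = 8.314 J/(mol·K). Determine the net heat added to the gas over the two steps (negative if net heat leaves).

-24000 J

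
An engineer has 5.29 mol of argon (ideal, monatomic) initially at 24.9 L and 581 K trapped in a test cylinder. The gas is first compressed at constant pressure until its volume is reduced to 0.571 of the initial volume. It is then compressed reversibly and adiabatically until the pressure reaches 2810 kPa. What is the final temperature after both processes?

496 K

P₁ = nRT₁/V₁ = 5.29×8.314×581/24.9 = 1030 kPa.
Step 1 — Isobaric: P stays 1030 kPa; V/T = const ⇒ T₂ = 332 K, V₂ = 14.2 L.
W = PΔV = 1030×(14.2−24.9) kPa·L = -11000 J.
ΔU = nCvΔT = 5.29×12.5×(332−581) = -16400 J.
Q = ΔU + W = nCpΔT = -27400 J.
State after step 1: P = 1030 kPa, V = 14.2 L, T = 332 K.
Step 2 — Adiabatic: T₂/T₁ = (P₂/P₁)^((γ−1)/γ) ⇒ T₂ = 332×(2.74)^0.400 = 496 K; V₂ = 7.77 L.
ΔU = nCvΔT = 5.29×12.5×(496−332) = 10900 J.
Q = 0 for an adiabatic process, so W = −ΔU = -10900 J.
Net over both steps: W = -21800 J, Q = -27400 J, ΔU = -5580 J.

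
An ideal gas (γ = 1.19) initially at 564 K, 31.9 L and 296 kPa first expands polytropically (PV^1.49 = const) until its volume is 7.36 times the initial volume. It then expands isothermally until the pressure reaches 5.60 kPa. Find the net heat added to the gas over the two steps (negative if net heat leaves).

-15500 J

n = P₁V₁/(RT₁) = 296×31.9/(8.314×564) = 2.01 mol.
Step 1 — Polytropic n=1.49: T₂ = T₁(V₁/V₂)^(n−1) = 564×(0.136)^0.49 = 212 K; P₂ = P₁(V₁/V₂)^n = 15.1 kPa.
W = (P₁V₁−P₂V₂)/(n−1) = (296×31.9−15.1×235)/0.49 = 12000 J.
ΔU = nCvΔT = 2.01×43.8×(212−564) = -31000 J.
Q = ΔU + W = -19000 J.
State after step 1: P = 15.1 kPa, V = 235 L, T = 212 K.
Step 2 — Isothermal: T stays 212 K; PV = const ⇒ V₂ = 634 L, P₂ = 5.60 kPa.
ΔU = 0 (ideal gas, T constant).
W = nRT ln(V₂/V₁) = 2.01×8.314×212×ln(2.70) = 3530 J.
Q = ΔU + W = 3530 J.
Net over both steps: W = 15600 J, Q = -15500 J, ΔU = -31000 J.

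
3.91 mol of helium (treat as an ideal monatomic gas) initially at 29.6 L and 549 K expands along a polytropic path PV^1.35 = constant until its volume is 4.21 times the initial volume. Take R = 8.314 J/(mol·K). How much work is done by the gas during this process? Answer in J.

P₁ = nRT₁/V₁ = 3.91×8.314×549/29.6 = 603 kPa.
Polytropic n=1.35: T₂ = T₁(V₁/V₂)^(n−1) = 549×(0.238)^0.35 = 332 K; P₂ = P₁(V₁/V₂)^n = 86.6 kPa.
W = (P₁V₁−P₂V₂)/(n−1) = (603×29.6−86.6×125)/0.35 = 20200 J.

20200 J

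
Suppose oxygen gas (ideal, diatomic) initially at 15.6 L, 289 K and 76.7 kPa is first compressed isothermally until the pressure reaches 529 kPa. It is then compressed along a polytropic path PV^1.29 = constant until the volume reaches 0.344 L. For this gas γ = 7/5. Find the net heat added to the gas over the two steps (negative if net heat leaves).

-3140 J

n = P₁V₁/(RT₁) = 76.7×15.6/(8.314×289) = 0.498 mol.
Step 1 — Isothermal: T stays 289 K; PV = const ⇒ V₂ = 2.26 L, P₂ = 529 kPa.
ΔU = 0 (ideal gas, T constant).
W = nRT ln(V₂/V₁) = 0.498×8.314×289×ln(0.145) = -2310 J.
Q = ΔU + W = -2310 J.
State after step 1: P = 529 kPa, V = 2.26 L, T = 289 K.
Step 2 — Polytropic n=1.29: T₂ = T₁(V₁/V₂)^(n−1) = 289×(6.58)^0.29 = 499 K; P₂ = P₁(V₁/V₂)^n = 6010 kPa.
W = (P₁V₁−P₂V₂)/(n−1) = (529×2.26−6010×0.344)/0.29 = -3000 J.
ΔU = nCvΔT = 0.498×20.8×(499−289) = 2170 J.
Q = ΔU + W = -824 J.
Net over both steps: W = -5310 J, Q = -3140 J, ΔU = 2170 J.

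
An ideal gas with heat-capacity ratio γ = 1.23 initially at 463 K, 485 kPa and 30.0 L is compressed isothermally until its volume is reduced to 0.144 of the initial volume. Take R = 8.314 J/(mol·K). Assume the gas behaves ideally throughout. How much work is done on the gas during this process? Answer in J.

n = P₁V₁/(RT₁) = 485×30.0/(8.314×463) = 3.78 mol.
Isothermal: T stays 463 K; PV = const ⇒ V₂ = 4.32 L, P₂ = 3370 kPa.
W = nRT ln(V₂/V₁) = 3.78×8.314×463×ln(0.144) = -28200 J.
Work done on the gas = −W_by = 28200 J.

28200 J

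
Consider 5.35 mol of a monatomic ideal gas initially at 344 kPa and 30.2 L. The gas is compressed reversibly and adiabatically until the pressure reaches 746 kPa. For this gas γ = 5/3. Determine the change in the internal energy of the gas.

T₁ = P₁V₁/(nR) = 344×30.2/(5.35×8.314) = 234 K.
Adiabatic: T₂/T₁ = (P₂/P₁)^((γ−1)/γ) ⇒ T₂ = 234×(2.17)^0.400 = 318 K; V₂ = 19.0 L.
For an ideal gas ΔU = nCvΔT with Cv = (3/2)R = 12.5 J/(mol·K).
ΔU = 5.35×12.5×(318−234) = 5660 J.

5660 J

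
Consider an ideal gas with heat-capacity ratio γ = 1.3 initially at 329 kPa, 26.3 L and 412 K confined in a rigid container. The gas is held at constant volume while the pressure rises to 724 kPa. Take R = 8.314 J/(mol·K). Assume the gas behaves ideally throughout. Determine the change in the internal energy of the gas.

n = P₁V₁/(RT₁) = 329×26.3/(8.314×412) = 2.53 mol.
Isochoric: V stays 26.3 L; P/T = const ⇒ T₂ = 907 K, P₂ = 724 kPa.
For an ideal gas ΔU = nCvΔT with Cv = R/(γ−1) = 27.7 J/(mol·K).
ΔU = 2.53×27.7×(907−412) = 34600 J.

34600 J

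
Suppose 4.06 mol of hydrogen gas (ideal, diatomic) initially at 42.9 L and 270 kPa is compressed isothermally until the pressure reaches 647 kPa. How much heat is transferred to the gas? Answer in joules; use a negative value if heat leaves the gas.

T₁ = P₁V₁/(nR) = 270×42.9/(4.06×8.314) = 343 K.
Isothermal: T stays 343 K; PV = const ⇒ V₂ = 17.9 L, P₂ = 647 kPa.
ΔU = 0 (ideal gas, T constant).
W = nRT ln(V₂/V₁) = 4.06×8.314×343×ln(0.417) = -10100 J.
Q = ΔU + W = -10100 J.

-10100 J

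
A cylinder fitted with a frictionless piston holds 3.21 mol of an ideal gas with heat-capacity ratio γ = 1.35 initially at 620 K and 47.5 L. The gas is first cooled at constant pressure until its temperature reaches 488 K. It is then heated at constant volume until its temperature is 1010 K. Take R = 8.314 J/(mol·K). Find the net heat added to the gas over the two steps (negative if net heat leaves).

P₁ = nRT₁/V₁ = 3.21×8.314×620/47.5 = 348 kPa.
Step 1 — Isobaric: P stays 348 kPa; V/T = const ⇒ T₂ = 488 K, V₂ = 37.4 L.
W = PΔV = 348×(37.4−47.5) kPa·L = -3520 J.
ΔU = nCvΔT = 3.21×23.8×(488−620) = -10100 J.
Q = ΔU + W = nCpΔT = -13600 J.
State after step 1: P = 348 kPa, V = 37.4 L, T = 488 K.
Step 2 — Isochoric: V stays 37.4 L; P/T = const ⇒ T₂ = 1010 K, P₂ = 721 kPa.
W = 0 (no volume change).
ΔU = nCvΔT = 3.21×23.8×(1010−488) = 39800 J.
Q = ΔU = 39800 J.
Net over both steps: W = -3520 J, Q = 26200 J, ΔU = 29700 J.

26200 J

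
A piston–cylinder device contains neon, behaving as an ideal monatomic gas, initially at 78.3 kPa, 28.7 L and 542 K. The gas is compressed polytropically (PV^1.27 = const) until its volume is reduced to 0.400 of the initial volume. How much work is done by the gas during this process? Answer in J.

-2340 J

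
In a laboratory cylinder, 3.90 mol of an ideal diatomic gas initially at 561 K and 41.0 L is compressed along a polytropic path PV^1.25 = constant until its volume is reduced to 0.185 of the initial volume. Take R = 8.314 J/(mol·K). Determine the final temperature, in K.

855 K

P₁ = nRT₁/V₁ = 3.90×8.314×561/41.0 = 444 kPa.
Polytropic n=1.25: T₂ = T₁(V₁/V₂)^(n−1) = 561×(5.41)^0.25 = 855 K; P₂ = P₁(V₁/V₂)^n = 3660 kPa.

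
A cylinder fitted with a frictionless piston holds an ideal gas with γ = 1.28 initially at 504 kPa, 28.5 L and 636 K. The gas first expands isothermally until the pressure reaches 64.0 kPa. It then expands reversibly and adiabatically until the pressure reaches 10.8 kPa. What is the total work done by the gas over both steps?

n = P₁V₁/(RT₁) = 504×28.5/(8.314×636) = 2.72 mol.
Step 1 — Isothermal: T stays 636 K; PV = const ⇒ V₂ = 224 L, P₂ = 64.0 kPa.
ΔU = 0 (ideal gas, T constant).
W = nRT ln(V₂/V₁) = 2.72×8.314×636×ln(7.88) = 29600 J.
Q = ΔU + W = 29600 J.
State after step 1: P = 64.0 kPa, V = 224 L, T = 636 K.
Step 2 — Adiabatic: T₂/T₁ = (P₂/P₁)^((γ−1)/γ) ⇒ T₂ = 636×(0.169)^0.219 = 431 K; V₂ = 901 L.
ΔU = nCvΔT = 2.72×29.7×(431−636) = -16500 J.
Q = 0 for an adiabatic process, so W = −ΔU = 16500 J.
Net over both steps: W = 46200 J, Q = 29600 J, ΔU = -16500 J.

46200 J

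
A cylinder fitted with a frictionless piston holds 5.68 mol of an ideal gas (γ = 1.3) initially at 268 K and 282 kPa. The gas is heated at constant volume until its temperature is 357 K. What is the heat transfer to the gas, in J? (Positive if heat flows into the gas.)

V₁ = nRT₁/P₁ = 5.68×8.314×268/282 = 44.9 L.
Isochoric: V stays 44.9 L; P/T = const ⇒ T₂ = 357 K, P₂ = 376 kPa.
W = 0 (no volume change).
ΔU = nCvΔT = 5.68×27.7×(357−268) = 14000 J.
Q = ΔU = 14000 J.

14000 J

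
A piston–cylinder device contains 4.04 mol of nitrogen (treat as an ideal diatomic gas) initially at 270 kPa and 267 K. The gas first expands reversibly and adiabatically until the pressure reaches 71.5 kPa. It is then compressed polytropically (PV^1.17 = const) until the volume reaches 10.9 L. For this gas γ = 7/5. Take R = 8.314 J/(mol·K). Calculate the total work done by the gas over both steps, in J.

-8080 J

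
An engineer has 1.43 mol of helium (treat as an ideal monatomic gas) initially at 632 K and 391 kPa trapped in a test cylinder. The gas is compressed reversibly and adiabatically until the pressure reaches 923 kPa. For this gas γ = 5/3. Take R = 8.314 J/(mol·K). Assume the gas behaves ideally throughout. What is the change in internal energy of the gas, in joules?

V₁ = nRT₁/P₁ = 1.43×8.314×632/391 = 19.2 L.
Adiabatic: T₂/T₁ = (P₂/P₁)^((γ−1)/γ) ⇒ T₂ = 632×(2.36)^0.400 = 891 K; V₂ = 11.5 L.
For an ideal gas ΔU = nCvΔT with Cv = (3/2)R = 12.5 J/(mol·K).
ΔU = 1.43×12.5×(891−632) = 4620 J.

4620 J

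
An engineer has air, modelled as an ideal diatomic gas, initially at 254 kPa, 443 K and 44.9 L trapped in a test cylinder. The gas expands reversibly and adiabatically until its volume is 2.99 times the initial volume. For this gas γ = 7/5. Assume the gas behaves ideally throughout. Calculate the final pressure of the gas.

54.8 kPa

Adiabatic: TV^(γ−1) = const ⇒ T₂ = 443×(0.334)^0.400 = 286 K; PV^γ = const ⇒ P₂ = 54.8 kPa.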